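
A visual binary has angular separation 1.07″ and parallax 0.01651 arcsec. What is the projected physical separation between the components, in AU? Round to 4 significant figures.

64.81 AU

d = 1/p = 1/0.01651″ = 60.569 pc.
At distance d (pc), an angle of θ arcsec spans θ·d AU: s = 1.07 × 60.569 = 64.809 AU.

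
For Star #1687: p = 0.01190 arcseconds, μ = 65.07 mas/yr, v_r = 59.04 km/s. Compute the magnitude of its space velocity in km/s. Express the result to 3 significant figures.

d = 1/p = 1/0.01190″ = 84.034 pc.
μ = 65.07 mas/yr = 0.06507 ″/yr.
v_t = 4.740 μ d = 4.740 × 0.06507 × 84.034 = 25.919 km/s.
v = √(v_r² + v_t²) = √(59.04² + 25.919²) = √4157.52 = 64.479 km/s.

64.5 km/s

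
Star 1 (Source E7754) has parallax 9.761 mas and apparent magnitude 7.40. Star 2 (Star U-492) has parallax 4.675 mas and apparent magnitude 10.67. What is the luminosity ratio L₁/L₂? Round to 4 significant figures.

L₁/L₂ = 4.662

d₁ = 1/p₁ = 1/0.009761″ = 102.45 pc; d₂ = 1/p₂ = 1/0.004675″ = 213.9 pc.
M₁ = m₁ − 5 log₁₀ d₁ + 5 = 7.40 − 10.0526 + 5 = 2.3474.
M₂ = 10.67 − 11.6511 + 5 = 4.0189.
L₁/L₂ = 10^(0.4(M₂ − M₁)) = 10^(0.4 × 1.6715) = 10^0.66860 = 4.6623.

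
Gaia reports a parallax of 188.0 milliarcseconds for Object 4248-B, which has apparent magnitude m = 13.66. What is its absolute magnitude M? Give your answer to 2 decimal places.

M = 15.03

d = 1/p = 1/0.1880″ = 5.3191 pc.
m − M = 5 log₁₀(5.3191) − 5 = 3.6292 − 5 = -1.3708.
M = m − (m − M) = 13.66 − (-1.3708) = 15.03.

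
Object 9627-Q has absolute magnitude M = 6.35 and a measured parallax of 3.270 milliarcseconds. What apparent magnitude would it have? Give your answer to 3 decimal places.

m = 13.777

d = 1/p = 1/0.003270″ = 305.81 pc.
m − M = 5 log₁₀ d − 5 = 5 log₁₀(305.81) − 5 = 12.4273 − 5 = 7.4273.
m = M + (m − M) = 6.35 + 7.4273 = 13.777.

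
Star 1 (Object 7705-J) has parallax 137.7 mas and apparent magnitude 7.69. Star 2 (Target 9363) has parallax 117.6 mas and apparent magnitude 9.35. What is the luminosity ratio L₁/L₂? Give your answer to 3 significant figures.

L₁/L₂ = 3.36

d₁ = 1/p₁ = 1/0.1377″ = 7.2622 pc; d₂ = 1/p₂ = 1/0.1176″ = 8.5034 pc.
M₁ = m₁ − 5 log₁₀ d₁ + 5 = 7.69 − 4.3053 + 5 = 8.3847.
M₂ = 9.35 − 4.6480 + 5 = 9.7020.
L₁/L₂ = 10^(0.4(M₂ − M₁)) = 10^(0.4 × 1.3173) = 10^0.52692 = 3.3645.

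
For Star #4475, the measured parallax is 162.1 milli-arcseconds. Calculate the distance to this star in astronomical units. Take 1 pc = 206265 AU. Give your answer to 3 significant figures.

p = 162.1 milli-arcseconds = 0.1621 arcsec.
d = 1/p = 1/0.1621 = 6.169 pc.
In AU: 6.169 × 206265 = 1.2724 × 10^6 AU.

1.27 × 10^6 AU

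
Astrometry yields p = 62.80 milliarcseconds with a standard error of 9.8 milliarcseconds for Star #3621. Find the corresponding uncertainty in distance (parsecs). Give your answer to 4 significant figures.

2.485 pc

d = 1/p, so σ_d = σ_p / p².
σ_d = 0.00980 / (0.06280)² = 0.00980 / 0.0039438 = 2.4849 pc.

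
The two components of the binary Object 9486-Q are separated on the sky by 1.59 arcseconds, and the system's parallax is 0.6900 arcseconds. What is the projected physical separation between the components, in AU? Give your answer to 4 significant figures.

2.304 AU

d = 1/p = 1/0.6900″ = 1.4493 pc.
At distance d (pc), an angle of θ arcsec spans θ·d AU: s = 1.59 × 1.4493 = 2.3044 AU.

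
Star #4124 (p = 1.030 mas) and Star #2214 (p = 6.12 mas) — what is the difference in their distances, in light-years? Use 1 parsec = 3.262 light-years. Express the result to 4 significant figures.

d_A = 1/0.001030″ = 970.87 pc; d_B = 1/0.006120″ = 163.4 pc.
|d_B − d_A| = |163.4 − 970.87| = 807.47 pc = 807.47 × 3.262 ly = 2634 ly.

2634 ly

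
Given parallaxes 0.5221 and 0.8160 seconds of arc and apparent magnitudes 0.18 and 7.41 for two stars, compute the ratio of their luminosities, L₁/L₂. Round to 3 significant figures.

d₁ = 1/p₁ = 1/0.5221″ = 1.9153 pc; d₂ = 1/p₂ = 1/0.8160″ = 1.2255 pc.
M₁ = m₁ − 5 log₁₀ d₁ + 5 = 0.18 − 1.4112 + 5 = 3.7688.
M₂ = 7.41 − 0.4416 + 5 = 11.9684.
L₁/L₂ = 10^(0.4(M₂ − M₁)) = 10^(0.4 × 8.1996) = 10^3.27984 = 1904.8.

L₁/L₂ = 1900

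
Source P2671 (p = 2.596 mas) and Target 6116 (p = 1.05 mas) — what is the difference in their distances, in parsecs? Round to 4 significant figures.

d_A = 1/0.002596″ = 385.21 pc; d_B = 1/0.001050″ = 952.38 pc.
|d_B − d_A| = |952.38 − 385.21| = 567.17 pc.

567.2 pc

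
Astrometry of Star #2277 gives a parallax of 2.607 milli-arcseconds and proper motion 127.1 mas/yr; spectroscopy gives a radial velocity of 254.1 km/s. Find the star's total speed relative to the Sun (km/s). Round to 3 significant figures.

d = 1/p = 1/0.002607″ = 383.58 pc.
μ = 127.1 mas/yr = 0.1271 ″/yr.
v_t = 4.740 μ d = 4.740 × 0.1271 × 383.58 = 231.09 km/s.
v = √(v_r² + v_t²) = √(254.1² + 231.09²) = √117969 = 343.47 km/s.

343 km/s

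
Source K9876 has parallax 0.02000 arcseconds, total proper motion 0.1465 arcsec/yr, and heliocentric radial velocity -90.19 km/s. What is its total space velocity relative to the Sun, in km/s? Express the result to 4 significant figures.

96.64 km/s

d = 1/p = 1/0.02000″ = 50 pc.
v_t = 4.740 μ d = 4.740 × 0.1465 × 50 = 34.721 km/s.
v = √(v_r² + v_t²) = √((-90.19)² + 34.721²) = √9339.78 = 96.643 km/s.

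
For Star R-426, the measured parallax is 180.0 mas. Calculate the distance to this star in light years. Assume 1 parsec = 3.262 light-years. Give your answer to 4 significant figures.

18.12 light years

p = 180.0 mas = 0.1800 arcsec.
d = 1/p = 1/0.1800 = 5.5556 pc.
In light-years: 5.5556 × 3.262 = 18.122 ly.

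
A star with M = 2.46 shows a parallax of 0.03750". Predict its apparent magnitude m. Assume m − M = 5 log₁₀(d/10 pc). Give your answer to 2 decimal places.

m = 4.59

d = 1/p = 1/0.03750″ = 26.667 pc.
m − M = 5 log₁₀ d − 5 = 5 log₁₀(26.667) − 5 = 7.1299 − 5 = 2.1299.
m = M + (m − M) = 2.46 + 2.1299 = 4.59.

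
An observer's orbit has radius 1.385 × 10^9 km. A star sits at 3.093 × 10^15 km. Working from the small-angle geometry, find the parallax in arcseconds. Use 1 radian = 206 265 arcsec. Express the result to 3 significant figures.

0.0924 arcsec

θ ≈ B/d = (1.385 × 10^9) / (3.093 × 10^15) = 4.4779 × 10^-7 rad.
In arcseconds: 4.4779 × 10^-7 × 206265 = 0.092363″.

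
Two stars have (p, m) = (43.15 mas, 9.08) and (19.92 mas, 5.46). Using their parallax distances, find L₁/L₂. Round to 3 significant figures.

L₁/L₂ = 0.00760

d₁ = 1/p₁ = 1/0.04315″ = 23.175 pc; d₂ = 1/p₂ = 1/0.01992″ = 50.201 pc.
M₁ = m₁ − 5 log₁₀ d₁ + 5 = 9.08 − 6.8251 + 5 = 7.2549.
M₂ = 5.46 − 8.5036 + 5 = 1.9564.
L₁/L₂ = 10^(0.4(M₂ − M₁)) = 10^(0.4 × (-5.2985)) = 10^(-2.11940) = 0.0075963.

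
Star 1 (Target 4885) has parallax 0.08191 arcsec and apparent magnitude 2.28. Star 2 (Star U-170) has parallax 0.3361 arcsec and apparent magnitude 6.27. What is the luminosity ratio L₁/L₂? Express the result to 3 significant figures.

d₁ = 1/p₁ = 1/0.08191″ = 12.209 pc; d₂ = 1/p₂ = 1/0.3361″ = 2.9753 pc.
M₁ = m₁ − 5 log₁₀ d₁ + 5 = 2.28 − 5.4334 + 5 = 1.8466.
M₂ = 6.27 − 2.3677 + 5 = 8.9023.
L₁/L₂ = 10^(0.4(M₂ − M₁)) = 10^(0.4 × 7.0557) = 10^2.82228 = 664.17.

L₁/L₂ = 664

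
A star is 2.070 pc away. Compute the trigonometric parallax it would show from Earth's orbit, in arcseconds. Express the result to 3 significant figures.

p = 1/d = 1/2.07 = 0.48309 arcsec.

0.483 arcsec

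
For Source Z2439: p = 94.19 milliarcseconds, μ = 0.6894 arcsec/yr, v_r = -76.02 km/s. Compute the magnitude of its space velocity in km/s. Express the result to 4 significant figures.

d = 1/p = 1/0.09419″ = 10.617 pc.
v_t = 4.740 μ d = 4.740 × 0.6894 × 10.617 = 34.694 km/s.
v = √(v_r² + v_t²) = √((-76.02)² + 34.694²) = √6982.71 = 83.563 km/s.

83.56 km/s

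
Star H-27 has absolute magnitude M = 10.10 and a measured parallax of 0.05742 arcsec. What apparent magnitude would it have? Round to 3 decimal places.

m = 11.305

d = 1/p = 1/0.05742″ = 17.416 pc.
m − M = 5 log₁₀ d − 5 = 5 log₁₀(17.416) − 5 = 6.2047 − 5 = 1.2047.
m = M + (m − M) = 10.10 + 1.2047 = 11.305.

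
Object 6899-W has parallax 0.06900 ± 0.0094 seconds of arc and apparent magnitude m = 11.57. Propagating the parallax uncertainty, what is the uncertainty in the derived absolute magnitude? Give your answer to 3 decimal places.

M = m − 5 log₁₀ d + 5 = m + 5 log₁₀ p + 5, so ∂M/∂p = 5/(p ln 10).
σ_M = (5/ln 10) · (σ_p/p) = 2.1715 × 0.0094/0.06900 = 2.1715 × 0.13623 = 0.29582.

σ_M = 0.296 mag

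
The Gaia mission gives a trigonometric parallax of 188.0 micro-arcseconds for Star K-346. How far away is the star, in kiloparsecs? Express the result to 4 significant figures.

p = 188.0 micro-arcseconds = 0.0001880 arcsec.
d = 1/p = 1/0.0001880 = 5319.1 pc.
= 5.3191 kpc.

5.319 kpc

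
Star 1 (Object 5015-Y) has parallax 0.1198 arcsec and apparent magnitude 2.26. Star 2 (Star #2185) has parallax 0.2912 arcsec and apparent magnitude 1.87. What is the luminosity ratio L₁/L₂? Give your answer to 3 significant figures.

d₁ = 1/p₁ = 1/0.1198″ = 8.3472 pc; d₂ = 1/p₂ = 1/0.2912″ = 3.4341 pc.
M₁ = m₁ − 5 log₁₀ d₁ + 5 = 2.26 − 4.6077 + 5 = 2.6523.
M₂ = 1.87 − 2.6791 + 5 = 4.1909.
L₁/L₂ = 10^(0.4(M₂ − M₁)) = 10^(0.4 × 1.5386) = 10^0.61544 = 4.1252.

L₁/L₂ = 4.13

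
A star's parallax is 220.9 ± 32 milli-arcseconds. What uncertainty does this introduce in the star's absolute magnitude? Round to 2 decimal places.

σ_M = 0.31 mag

M = m − 5 log₁₀ d + 5 = m + 5 log₁₀ p + 5, so ∂M/∂p = 5/(p ln 10).
σ_M = (5/ln 10) · (σ_p/p) = 2.1715 × 32/220.9 = 2.1715 × 0.14486 = 0.31456.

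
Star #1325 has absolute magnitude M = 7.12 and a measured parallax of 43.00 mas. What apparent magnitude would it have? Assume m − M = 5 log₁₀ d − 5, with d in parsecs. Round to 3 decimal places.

m = 8.953

d = 1/p = 1/0.04300″ = 23.256 pc.
m − M = 5 log₁₀ d − 5 = 5 log₁₀(23.256) − 5 = 6.8327 − 5 = 1.8327.
m = M + (m − M) = 7.12 + 1.8327 = 8.953.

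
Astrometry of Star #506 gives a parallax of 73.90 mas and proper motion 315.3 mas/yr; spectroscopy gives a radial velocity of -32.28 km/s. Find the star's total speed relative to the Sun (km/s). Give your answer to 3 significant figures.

d = 1/p = 1/0.07390″ = 13.532 pc.
μ = 315.3 mas/yr = 0.3153 ″/yr.
v_t = 4.740 μ d = 4.740 × 0.3153 × 13.532 = 20.224 km/s.
v = √(v_r² + v_t²) = √((-32.28)² + 20.224²) = √1451.01 = 38.092 km/s.

38.1 km/s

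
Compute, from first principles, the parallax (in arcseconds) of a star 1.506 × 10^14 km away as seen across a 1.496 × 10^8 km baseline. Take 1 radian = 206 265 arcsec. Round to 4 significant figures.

0.2049 arcsec

θ ≈ B/d = (1.496 × 10^8) / (1.506 × 10^14) = 9.9336 × 10^-7 rad.
In arcseconds: 9.9336 × 10^-7 × 206265 = 0.2049″.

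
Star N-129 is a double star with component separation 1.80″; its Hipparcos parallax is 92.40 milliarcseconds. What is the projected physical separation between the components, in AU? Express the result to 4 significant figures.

d = 1/p = 1/0.09240″ = 10.823 pc.
At distance d (pc), an angle of θ arcsec spans θ·d AU: s = 1.80 × 10.823 = 19.481 AU.

19.48 AU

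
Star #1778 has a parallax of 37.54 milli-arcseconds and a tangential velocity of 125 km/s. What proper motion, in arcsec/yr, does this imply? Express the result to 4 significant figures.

0.9900 arcsec/yr

d = 1/p = 1/0.03754″ = 26.638 pc.
μ = v_t / (4.74 d) = 125 / (4.74 × 26.638) = 125 / 126.26 = 0.99002 ″/yr.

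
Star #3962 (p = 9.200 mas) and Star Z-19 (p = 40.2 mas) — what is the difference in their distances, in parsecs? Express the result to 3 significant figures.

83.8 pc

d_A = 1/0.009200″ = 108.7 pc; d_B = 1/0.04020″ = 24.876 pc.
|d_B − d_A| = |24.876 − 108.7| = 83.824 pc.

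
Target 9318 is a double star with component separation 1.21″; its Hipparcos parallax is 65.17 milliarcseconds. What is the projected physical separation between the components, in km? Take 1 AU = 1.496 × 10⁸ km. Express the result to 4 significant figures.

2.778 × 10^9 km

d = 1/p = 1/0.06517″ = 15.344 pc.
At distance d (pc), an angle of θ arcsec spans θ·d AU: s = 1.21 × 15.344 = 18.566 AU.
= 18.566 × 1.496 × 10⁸ km = 2.7775 × 10^9 km.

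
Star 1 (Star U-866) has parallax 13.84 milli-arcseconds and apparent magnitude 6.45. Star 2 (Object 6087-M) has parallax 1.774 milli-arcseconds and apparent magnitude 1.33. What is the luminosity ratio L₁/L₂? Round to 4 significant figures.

L₁/L₂ = 0.0001471

d₁ = 1/p₁ = 1/0.01384″ = 72.254 pc; d₂ = 1/p₂ = 1/0.001774″ = 563.7 pc.
M₁ = m₁ − 5 log₁₀ d₁ + 5 = 6.45 − 9.2943 + 5 = 2.1557.
M₂ = 1.33 − 13.7552 + 5 = -7.4252.
L₁/L₂ = 10^(0.4(M₂ − M₁)) = 10^(0.4 × (-9.5809)) = 10^(-3.83236) = 0.00014711.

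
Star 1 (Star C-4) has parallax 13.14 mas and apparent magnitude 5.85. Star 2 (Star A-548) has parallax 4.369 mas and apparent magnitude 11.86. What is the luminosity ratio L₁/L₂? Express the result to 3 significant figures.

L₁/L₂ = 28.0

d₁ = 1/p₁ = 1/0.01314″ = 76.104 pc; d₂ = 1/p₂ = 1/0.004369″ = 228.89 pc.
M₁ = m₁ − 5 log₁₀ d₁ + 5 = 5.85 − 9.4070 + 5 = 1.4430.
M₂ = 11.86 − 11.7981 + 5 = 5.0619.
L₁/L₂ = 10^(0.4(M₂ − M₁)) = 10^(0.4 × 3.6189) = 10^1.44756 = 28.026.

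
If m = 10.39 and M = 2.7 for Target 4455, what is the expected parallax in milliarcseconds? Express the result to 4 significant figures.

2.897 mas

m − M = 10.39 − 2.7 = 7.69.
d = 10^((m−M)/5 + 1) = 10^2.538 = 345.14 pc.
p = 1/d = 1/345.14 = 0.0028974 arcsec = 2.8974 mas.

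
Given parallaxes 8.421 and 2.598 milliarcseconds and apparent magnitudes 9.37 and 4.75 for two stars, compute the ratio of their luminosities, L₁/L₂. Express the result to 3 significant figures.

L₁/L₂ = 0.00135

d₁ = 1/p₁ = 1/0.008421″ = 118.75 pc; d₂ = 1/p₂ = 1/0.002598″ = 384.91 pc.
M₁ = m₁ − 5 log₁₀ d₁ + 5 = 9.37 − 10.3732 + 5 = 3.9968.
M₂ = 4.75 − 12.9268 + 5 = -3.1768.
L₁/L₂ = 10^(0.4(M₂ − M₁)) = 10^(0.4 × (-7.1736)) = 10^(-2.86944) = 0.0013507.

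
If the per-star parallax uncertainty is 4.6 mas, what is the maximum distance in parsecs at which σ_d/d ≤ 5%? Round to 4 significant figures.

σ_d/d = σ_p/p, so the condition is σ_p/p ≤ 0.05, i.e. p ≥ σ_p/0.05.
p_min = 4.6/0.05 = 92 mas = 0.092 arcsec.
d_max = 1/p_min = 1/0.092 = 10.87 pc.

10.87 pc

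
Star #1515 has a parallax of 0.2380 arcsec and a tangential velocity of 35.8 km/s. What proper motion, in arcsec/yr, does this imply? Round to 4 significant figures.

1.798 arcsec/yr

d = 1/p = 1/0.2380″ = 4.2017 pc.
μ = v_t / (4.74 d) = 35.8 / (4.74 × 4.2017) = 35.8 / 19.916 = 1.7975 ″/yr.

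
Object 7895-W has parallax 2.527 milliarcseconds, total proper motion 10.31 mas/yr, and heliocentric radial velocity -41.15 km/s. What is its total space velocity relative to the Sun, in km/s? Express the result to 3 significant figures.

d = 1/p = 1/0.002527″ = 395.73 pc.
μ = 10.31 mas/yr = 0.01031 ″/yr.
v_t = 4.740 μ d = 4.740 × 0.01031 × 395.73 = 19.339 km/s.
v = √(v_r² + v_t²) = √((-41.15)² + 19.339²) = √2067.32 = 45.468 km/s.

45.5 km/s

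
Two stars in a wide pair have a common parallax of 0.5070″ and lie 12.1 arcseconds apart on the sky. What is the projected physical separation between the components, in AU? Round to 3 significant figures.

d = 1/p = 1/0.5070″ = 1.9724 pc.
At distance d (pc), an angle of θ arcsec spans θ·d AU: s = 12.1 × 1.9724 = 23.866 AU.

23.9 AU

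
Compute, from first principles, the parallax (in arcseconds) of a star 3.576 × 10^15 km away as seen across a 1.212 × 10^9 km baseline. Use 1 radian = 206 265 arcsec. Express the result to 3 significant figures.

θ ≈ B/d = (1.212 × 10^9) / (3.576 × 10^15) = 3.3893 × 10^-7 rad.
In arcseconds: 3.3893 × 10^-7 × 206265 = 0.069909″.

0.0699 arcsec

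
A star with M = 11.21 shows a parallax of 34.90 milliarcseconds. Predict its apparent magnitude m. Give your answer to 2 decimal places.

d = 1/p = 1/0.03490″ = 28.653 pc.
m − M = 5 log₁₀ d − 5 = 5 log₁₀(28.653) − 5 = 7.2859 − 5 = 2.2859.
m = M + (m − M) = 11.21 + 2.2859 = 13.50.

m = 13.50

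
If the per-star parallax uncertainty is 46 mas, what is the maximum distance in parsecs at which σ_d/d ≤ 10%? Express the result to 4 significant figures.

σ_d/d = σ_p/p, so the condition is σ_p/p ≤ 0.10, i.e. p ≥ σ_p/0.10.
p_min = 46/0.10 = 460 mas = 0.46 arcsec.
d_max = 1/p_min = 1/0.46 = 2.1739 pc.

2.174 pc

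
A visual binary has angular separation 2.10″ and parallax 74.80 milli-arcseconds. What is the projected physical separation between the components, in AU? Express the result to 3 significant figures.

28.1 AU

d = 1/p = 1/0.07480″ = 13.369 pc.
At distance d (pc), an angle of θ arcsec spans θ·d AU: s = 2.10 × 13.369 = 28.075 AU.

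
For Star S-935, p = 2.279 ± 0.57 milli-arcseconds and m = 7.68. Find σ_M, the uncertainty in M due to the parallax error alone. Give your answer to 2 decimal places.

M = m − 5 log₁₀ d + 5 = m + 5 log₁₀ p + 5, so ∂M/∂p = 5/(p ln 10).
σ_M = (5/ln 10) · (σ_p/p) = 2.1715 × 0.57/2.279 = 2.1715 × 0.25011 = 0.54311.

σ_M = 0.54 mag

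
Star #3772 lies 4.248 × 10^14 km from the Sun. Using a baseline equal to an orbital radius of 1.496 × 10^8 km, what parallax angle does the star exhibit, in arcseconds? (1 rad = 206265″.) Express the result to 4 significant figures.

0.07264 arcsec

θ ≈ B/d = (1.496 × 10^8) / (4.248 × 10^14) = 3.5217 × 10^-7 rad.
In arcseconds: 3.5217 × 10^-7 × 206265 = 0.07264″.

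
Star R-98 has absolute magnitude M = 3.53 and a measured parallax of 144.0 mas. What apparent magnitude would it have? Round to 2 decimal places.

m = 2.74

d = 1/p = 1/0.1440″ = 6.9444 pc.
m − M = 5 log₁₀ d − 5 = 5 log₁₀(6.9444) − 5 = 4.2082 − 5 = -0.7918.
m = M + (m − M) = 3.53 + (-0.7918) = 2.74.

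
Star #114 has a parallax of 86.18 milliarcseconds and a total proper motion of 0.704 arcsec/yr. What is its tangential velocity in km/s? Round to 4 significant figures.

d = 1/p = 1/0.08618″ = 11.604 pc.
v_t = 4.74 × μ × d = 4.74 × 0.704 × 11.604 = 38.722 km/s.

38.72 km/s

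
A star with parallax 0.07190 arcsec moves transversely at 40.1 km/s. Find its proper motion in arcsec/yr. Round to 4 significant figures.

d = 1/p = 1/0.07190″ = 13.908 pc.
μ = v_t / (4.74 d) = 40.1 / (4.74 × 13.908) = 40.1 / 65.924 = 0.60828 ″/yr.

0.6083 arcsec/yr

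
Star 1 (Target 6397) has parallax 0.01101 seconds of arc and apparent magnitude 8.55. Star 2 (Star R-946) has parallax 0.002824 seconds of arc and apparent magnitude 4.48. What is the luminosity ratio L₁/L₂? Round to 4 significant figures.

L₁/L₂ = 0.001549

d₁ = 1/p₁ = 1/0.01101″ = 90.827 pc; d₂ = 1/p₂ = 1/0.002824″ = 354.11 pc.
M₁ = m₁ − 5 log₁₀ d₁ + 5 = 8.55 − 9.7911 + 5 = 3.7589.
M₂ = 4.48 − 12.7457 + 5 = -3.2657.
L₁/L₂ = 10^(0.4(M₂ − M₁)) = 10^(0.4 × (-7.0246)) = 10^(-2.80984) = 0.0015494.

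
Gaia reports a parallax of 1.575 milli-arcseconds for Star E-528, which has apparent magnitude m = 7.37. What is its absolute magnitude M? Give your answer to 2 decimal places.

M = -1.64

d = 1/p = 1/0.001575″ = 634.92 pc.
m − M = 5 log₁₀(634.92) − 5 = 14.0136 − 5 = 9.0136.
M = m − (m − M) = 7.37 − 9.0136 = -1.64.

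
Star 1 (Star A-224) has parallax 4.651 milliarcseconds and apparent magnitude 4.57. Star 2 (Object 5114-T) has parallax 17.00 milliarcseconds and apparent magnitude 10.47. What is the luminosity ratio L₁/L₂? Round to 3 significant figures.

d₁ = 1/p₁ = 1/0.004651″ = 215.01 pc; d₂ = 1/p₂ = 1/0.01700″ = 58.824 pc.
M₁ = m₁ − 5 log₁₀ d₁ + 5 = 4.57 − 11.6623 + 5 = -2.0923.
M₂ = 10.47 − 8.8478 + 5 = 6.6222.
L₁/L₂ = 10^(0.4(M₂ − M₁)) = 10^(0.4 × 8.7145) = 10^3.48580 = 3060.6.

L₁/L₂ = 3060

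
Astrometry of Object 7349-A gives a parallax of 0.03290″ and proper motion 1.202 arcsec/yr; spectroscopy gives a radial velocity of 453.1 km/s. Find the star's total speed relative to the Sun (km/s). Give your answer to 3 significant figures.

d = 1/p = 1/0.03290″ = 30.395 pc.
v_t = 4.740 μ d = 4.740 × 1.202 × 30.395 = 173.17 km/s.
v = √(v_r² + v_t²) = √(453.1² + 173.17²) = √235287 = 485.06 km/s.

485 km/s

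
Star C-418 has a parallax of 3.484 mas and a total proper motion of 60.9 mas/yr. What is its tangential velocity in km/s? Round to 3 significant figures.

82.9 km/s

d = 1/p = 1/0.003484″ = 287.03 pc.
μ = 60.9 mas/yr = 0.0609 ″/yr.
v_t = 4.74 × μ × d = 4.74 × 0.0609 × 287.03 = 82.856 km/s.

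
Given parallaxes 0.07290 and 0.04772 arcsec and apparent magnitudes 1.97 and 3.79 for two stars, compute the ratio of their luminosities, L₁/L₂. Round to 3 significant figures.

d₁ = 1/p₁ = 1/0.07290″ = 13.717 pc; d₂ = 1/p₂ = 1/0.04772″ = 20.956 pc.
M₁ = m₁ − 5 log₁₀ d₁ + 5 = 1.97 − 5.6863 + 5 = 1.2837.
M₂ = 3.79 − 6.6065 + 5 = 2.1835.
L₁/L₂ = 10^(0.4(M₂ − M₁)) = 10^(0.4 × 0.8998) = 10^0.35992 = 2.2904.

L₁/L₂ = 2.29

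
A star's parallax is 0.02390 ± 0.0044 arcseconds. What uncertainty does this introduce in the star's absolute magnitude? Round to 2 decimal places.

M = m − 5 log₁₀ d + 5 = m + 5 log₁₀ p + 5, so ∂M/∂p = 5/(p ln 10).
σ_M = (5/ln 10) · (σ_p/p) = 2.1715 × 0.0044/0.02390 = 2.1715 × 0.1841 = 0.39977.

σ_M = 0.40 mag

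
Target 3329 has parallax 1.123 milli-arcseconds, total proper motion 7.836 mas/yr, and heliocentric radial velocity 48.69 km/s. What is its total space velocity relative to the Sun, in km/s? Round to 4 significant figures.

d = 1/p = 1/0.001123″ = 890.47 pc.
μ = 7.836 mas/yr = 0.007836 ″/yr.
v_t = 4.740 μ d = 4.740 × 0.007836 × 890.47 = 33.074 km/s.
v = √(v_r² + v_t²) = √(48.69² + 33.074²) = √3464.61 = 58.861 km/s.

58.86 km/s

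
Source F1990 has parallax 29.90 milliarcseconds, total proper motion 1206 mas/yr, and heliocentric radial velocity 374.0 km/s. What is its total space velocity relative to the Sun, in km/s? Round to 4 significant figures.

d = 1/p = 1/0.02990″ = 33.445 pc.
μ = 1206 mas/yr = 1.206 ″/yr.
v_t = 4.740 μ d = 4.740 × 1.206 × 33.445 = 191.19 km/s.
v = √(v_r² + v_t²) = √(374.0² + 191.19²) = √176430 = 420.04 km/s.

420.0 km/s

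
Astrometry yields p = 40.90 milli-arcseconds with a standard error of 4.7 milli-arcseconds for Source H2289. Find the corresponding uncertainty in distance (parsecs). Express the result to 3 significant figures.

d = 1/p, so σ_d = σ_p / p².
σ_d = 0.00470 / (0.04090)² = 0.00470 / 0.0016728 = 2.8097 pc.

2.81 pc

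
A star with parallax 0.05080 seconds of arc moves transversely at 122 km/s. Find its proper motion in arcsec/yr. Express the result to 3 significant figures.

1.31 arcsec/yr

d = 1/p = 1/0.05080″ = 19.685 pc.
μ = v_t / (4.74 d) = 122 / (4.74 × 19.685) = 122 / 93.307 = 1.3075 ″/yr.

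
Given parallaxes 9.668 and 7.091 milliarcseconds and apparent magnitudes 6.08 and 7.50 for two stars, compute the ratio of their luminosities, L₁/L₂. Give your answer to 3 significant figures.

d₁ = 1/p₁ = 1/0.009668″ = 103.43 pc; d₂ = 1/p₂ = 1/0.007091″ = 141.02 pc.
M₁ = m₁ − 5 log₁₀ d₁ + 5 = 6.08 − 10.0732 + 5 = 1.0068.
M₂ = 7.50 − 10.7464 + 5 = 1.7536.
L₁/L₂ = 10^(0.4(M₂ − M₁)) = 10^(0.4 × 0.7468) = 10^0.29872 = 1.9894.

L₁/L₂ = 1.99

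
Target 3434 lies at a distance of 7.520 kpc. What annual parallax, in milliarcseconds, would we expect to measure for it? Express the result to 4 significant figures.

d = 7.520 kpc = 7520 pc.
p = 1/d = 1/7520 = 0.00013298 arcsec.
= 0.00013298 × 1000 = 0.13298 mas.

0.1330 mas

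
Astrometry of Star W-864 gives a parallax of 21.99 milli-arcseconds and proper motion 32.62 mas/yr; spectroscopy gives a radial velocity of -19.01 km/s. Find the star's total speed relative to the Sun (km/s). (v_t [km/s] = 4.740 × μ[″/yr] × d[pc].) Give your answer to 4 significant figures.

20.27 km/s

d = 1/p = 1/0.02199″ = 45.475 pc.
μ = 32.62 mas/yr = 0.03262 ″/yr.
v_t = 4.740 μ d = 4.740 × 0.03262 × 45.475 = 7.0313 km/s.
v = √(v_r² + v_t²) = √((-19.01)² + 7.0313²) = √410.819 = 20.269 km/s.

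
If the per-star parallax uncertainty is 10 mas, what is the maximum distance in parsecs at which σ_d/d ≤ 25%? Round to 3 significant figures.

25.0 pc

σ_d/d = σ_p/p, so the condition is σ_p/p ≤ 0.25, i.e. p ≥ σ_p/0.25.
p_min = 10/0.25 = 40 mas = 0.04 arcsec.
d_max = 1/p_min = 1/0.04 = 25 pc.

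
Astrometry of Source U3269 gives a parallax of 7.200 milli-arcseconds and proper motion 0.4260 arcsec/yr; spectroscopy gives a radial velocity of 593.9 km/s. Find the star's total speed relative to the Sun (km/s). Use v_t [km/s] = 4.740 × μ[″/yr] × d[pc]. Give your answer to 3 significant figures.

657 km/s

d = 1/p = 1/0.007200″ = 138.89 pc.
v_t = 4.740 μ d = 4.740 × 0.4260 × 138.89 = 280.45 km/s.
v = √(v_r² + v_t²) = √(593.9² + 280.45²) = √431369 = 656.79 km/s.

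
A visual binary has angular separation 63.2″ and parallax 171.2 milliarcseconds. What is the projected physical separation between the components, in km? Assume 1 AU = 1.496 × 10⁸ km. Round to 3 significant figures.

5.52 × 10^10 km

d = 1/p = 1/0.1712″ = 5.8411 pc.
At distance d (pc), an angle of θ arcsec spans θ·d AU: s = 63.2 × 5.8411 = 369.16 AU.
= 369.16 × 1.496 × 10⁸ km = 5.5226 × 10^10 km.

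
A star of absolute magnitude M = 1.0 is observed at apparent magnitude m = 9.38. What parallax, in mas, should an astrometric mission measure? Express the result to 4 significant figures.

m − M = 9.38 − 1.0 = 8.38.
d = 10^((m−M)/5 + 1) = 10^2.676 = 474.24 pc.
p = 1/d = 1/474.24 = 0.0021086 arcsec = 2.1086 mas.

2.109 mas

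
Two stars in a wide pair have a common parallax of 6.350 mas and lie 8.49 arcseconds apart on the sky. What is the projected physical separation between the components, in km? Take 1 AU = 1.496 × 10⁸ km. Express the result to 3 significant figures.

2.00 × 10^11 km

d = 1/p = 1/0.006350″ = 157.48 pc.
At distance d (pc), an angle of θ arcsec spans θ·d AU: s = 8.49 × 157.48 = 1337 AU.
= 1337 × 1.496 × 10⁸ km = 2.0002 × 10^11 km.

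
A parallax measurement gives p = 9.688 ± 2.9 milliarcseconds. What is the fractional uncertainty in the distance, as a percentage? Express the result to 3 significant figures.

29.9%

For d = 1/p, |σ_d/d| = |σ_p/p|.
σ_p/p = 2.9 / 9.688 = 0.29934 = 29.934%.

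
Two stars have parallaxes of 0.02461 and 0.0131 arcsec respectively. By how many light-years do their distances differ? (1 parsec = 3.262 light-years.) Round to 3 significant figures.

116 ly

d_A = 1/0.02461″ = 40.634 pc; d_B = 1/0.01310″ = 76.336 pc.
|d_B − d_A| = |76.336 − 40.634| = 35.702 pc = 35.702 × 3.262 ly = 116.46 ly.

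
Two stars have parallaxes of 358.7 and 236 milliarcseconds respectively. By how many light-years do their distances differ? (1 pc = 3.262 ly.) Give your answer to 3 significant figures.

4.73 ly

d_A = 1/0.3587″ = 2.7878 pc; d_B = 1/0.2360″ = 4.2373 pc.
|d_B − d_A| = |4.2373 − 2.7878| = 1.4495 pc = 1.4495 × 3.262 ly = 4.7283 ly.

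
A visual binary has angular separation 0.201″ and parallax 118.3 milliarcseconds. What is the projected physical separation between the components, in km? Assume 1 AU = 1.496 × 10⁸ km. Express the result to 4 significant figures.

2.542 × 10^8 km

d = 1/p = 1/0.1183″ = 8.4531 pc.
At distance d (pc), an angle of θ arcsec spans θ·d AU: s = 0.201 × 8.4531 = 1.6991 AU.
= 1.6991 × 1.496 × 10⁸ km = 2.5419 × 10^8 km.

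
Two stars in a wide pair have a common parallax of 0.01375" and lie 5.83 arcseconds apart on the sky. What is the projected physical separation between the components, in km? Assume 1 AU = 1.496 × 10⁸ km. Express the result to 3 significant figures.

6.34 × 10^10 km

d = 1/p = 1/0.01375″ = 72.727 pc.
At distance d (pc), an angle of θ arcsec spans θ·d AU: s = 5.83 × 72.727 = 424 AU.
= 424 × 1.496 × 10⁸ km = 6.3430 × 10^10 km.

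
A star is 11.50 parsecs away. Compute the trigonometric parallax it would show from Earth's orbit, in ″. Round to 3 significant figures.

0.0870 ″

p = 1/d = 1/11.5 = 0.086957 arcsec.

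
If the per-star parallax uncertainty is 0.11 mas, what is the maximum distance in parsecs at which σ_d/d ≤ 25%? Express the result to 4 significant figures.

σ_d/d = σ_p/p, so the condition is σ_p/p ≤ 0.25, i.e. p ≥ σ_p/0.25.
p_min = 0.11/0.25 = 0.44 mas = 0.00044 arcsec.
d_max = 1/p_min = 1/0.00044 = 2272.7 pc.

2273 pc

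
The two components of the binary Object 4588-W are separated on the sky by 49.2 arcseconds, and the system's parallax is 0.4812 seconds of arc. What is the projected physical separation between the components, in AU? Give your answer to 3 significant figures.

102 AU

d = 1/p = 1/0.4812″ = 2.0781 pc.
At distance d (pc), an angle of θ arcsec spans θ·d AU: s = 49.2 × 2.0781 = 102.24 AU.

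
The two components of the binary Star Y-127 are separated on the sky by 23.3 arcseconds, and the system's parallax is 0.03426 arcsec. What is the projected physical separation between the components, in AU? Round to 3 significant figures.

680 AU

d = 1/p = 1/0.03426″ = 29.189 pc.
At distance d (pc), an angle of θ arcsec spans θ·d AU: s = 23.3 × 29.189 = 680.1 AU.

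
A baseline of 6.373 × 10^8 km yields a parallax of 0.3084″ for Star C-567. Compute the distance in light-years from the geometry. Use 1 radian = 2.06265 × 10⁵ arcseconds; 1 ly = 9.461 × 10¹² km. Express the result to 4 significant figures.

θ = 0.3084″ = 0.3084/206265 = 1.4952 × 10^-6 rad.
d = B/θ = (6.373 × 10^8) / (1.4952 × 10^-6) = 4.2623 × 10^14 km = (4.2623 × 10^14) / (9.461 × 10^12) ly = 45.051 ly.

45.05 ly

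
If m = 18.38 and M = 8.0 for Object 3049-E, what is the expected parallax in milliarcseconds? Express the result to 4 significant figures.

m − M = 18.38 − 8.0 = 10.38.
d = 10^((m−M)/5 + 1) = 10^3.076 = 1191.2 pc.
p = 1/d = 1/1191.2 = 0.00083949 arcsec = 0.83949 mas.

0.8395 mas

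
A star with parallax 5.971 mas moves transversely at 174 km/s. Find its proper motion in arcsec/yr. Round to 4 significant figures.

d = 1/p = 1/0.005971″ = 167.48 pc.
μ = v_t / (4.74 d) = 174 / (4.74 × 167.48) = 174 / 793.86 = 0.21918 ″/yr.

0.2192 arcsec/yr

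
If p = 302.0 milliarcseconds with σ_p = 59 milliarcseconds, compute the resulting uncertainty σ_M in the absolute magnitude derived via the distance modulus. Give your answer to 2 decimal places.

M = m − 5 log₁₀ d + 5 = m + 5 log₁₀ p + 5, so ∂M/∂p = 5/(p ln 10).
σ_M = (5/ln 10) · (σ_p/p) = 2.1715 × 59/302.0 = 2.1715 × 0.19536 = 0.42422.

σ_M = 0.42 mag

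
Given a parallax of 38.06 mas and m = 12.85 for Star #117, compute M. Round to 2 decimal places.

M = 10.75

d = 1/p = 1/0.03806″ = 26.274 pc.
m − M = 5 log₁₀(26.274) − 5 = 7.0976 − 5 = 2.0976.
M = m − (m − M) = 12.85 − 2.0976 = 10.75.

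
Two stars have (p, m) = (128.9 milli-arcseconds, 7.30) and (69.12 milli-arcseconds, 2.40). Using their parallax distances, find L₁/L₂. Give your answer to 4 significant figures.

d₁ = 1/p₁ = 1/0.1289″ = 7.758 pc; d₂ = 1/p₂ = 1/0.06912″ = 14.468 pc.
M₁ = m₁ − 5 log₁₀ d₁ + 5 = 7.30 − 4.4487 + 5 = 7.8513.
M₂ = 2.40 − 5.8020 + 5 = 1.5980.
L₁/L₂ = 10^(0.4(M₂ − M₁)) = 10^(0.4 × (-6.2533)) = 10^(-2.50132) = 0.0031527.

L₁/L₂ = 0.003153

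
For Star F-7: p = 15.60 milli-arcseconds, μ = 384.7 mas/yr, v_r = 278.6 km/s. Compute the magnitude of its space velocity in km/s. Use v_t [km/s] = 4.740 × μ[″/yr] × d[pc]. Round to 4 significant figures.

d = 1/p = 1/0.01560″ = 64.103 pc.
μ = 384.7 mas/yr = 0.3847 ″/yr.
v_t = 4.740 μ d = 4.740 × 0.3847 × 64.103 = 116.89 km/s.
v = √(v_r² + v_t²) = √(278.6² + 116.89²) = √91281.2 = 302.13 km/s.

302.1 km/s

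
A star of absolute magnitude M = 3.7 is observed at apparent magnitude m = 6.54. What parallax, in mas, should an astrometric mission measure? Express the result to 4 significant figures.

m − M = 6.54 − 3.7 = 2.84.
d = 10^((m−M)/5 + 1) = 10^1.568 = 36.983 pc.
p = 1/d = 1/36.983 = 0.027039 arcsec = 27.039 mas.

27.04 mas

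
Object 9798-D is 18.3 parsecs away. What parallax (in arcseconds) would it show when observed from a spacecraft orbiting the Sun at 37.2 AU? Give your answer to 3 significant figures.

p (arcsec) = B (AU) / d (pc).
p = 37.2 / 18.3 = 2.0328 arcsec.

2.03 arcsec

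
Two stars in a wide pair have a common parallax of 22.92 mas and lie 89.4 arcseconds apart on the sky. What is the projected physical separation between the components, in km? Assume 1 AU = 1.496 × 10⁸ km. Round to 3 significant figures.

d = 1/p = 1/0.02292″ = 43.63 pc.
At distance d (pc), an angle of θ arcsec spans θ·d AU: s = 89.4 × 43.63 = 3900.5 AU.
= 3900.5 × 1.496 × 10⁸ km = 5.8351 × 10^11 km.

5.84 × 10^11 km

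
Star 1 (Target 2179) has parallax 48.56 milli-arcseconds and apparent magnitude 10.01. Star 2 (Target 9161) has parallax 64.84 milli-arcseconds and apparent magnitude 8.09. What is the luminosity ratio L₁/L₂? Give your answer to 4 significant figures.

L₁/L₂ = 0.3042

d₁ = 1/p₁ = 1/0.04856″ = 20.593 pc; d₂ = 1/p₂ = 1/0.06484″ = 15.423 pc.
M₁ = m₁ − 5 log₁₀ d₁ + 5 = 10.01 − 6.5686 + 5 = 8.4414.
M₂ = 8.09 − 5.9408 + 5 = 7.1492.
L₁/L₂ = 10^(0.4(M₂ − M₁)) = 10^(0.4 × (-1.2922)) = 10^(-0.51688) = 0.30417.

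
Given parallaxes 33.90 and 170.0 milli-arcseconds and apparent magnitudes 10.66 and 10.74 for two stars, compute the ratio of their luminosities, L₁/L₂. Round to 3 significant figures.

d₁ = 1/p₁ = 1/0.03390″ = 29.499 pc; d₂ = 1/p₂ = 1/0.1700″ = 5.8824 pc.
M₁ = m₁ − 5 log₁₀ d₁ + 5 = 10.66 − 7.3490 + 5 = 8.3110.
M₂ = 10.74 − 3.8478 + 5 = 11.8922.
L₁/L₂ = 10^(0.4(M₂ − M₁)) = 10^(0.4 × 3.5812) = 10^1.43248 = 27.069.

L₁/L₂ = 27.1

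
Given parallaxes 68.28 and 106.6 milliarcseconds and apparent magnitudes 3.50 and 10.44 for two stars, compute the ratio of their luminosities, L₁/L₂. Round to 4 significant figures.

d₁ = 1/p₁ = 1/0.06828″ = 14.646 pc; d₂ = 1/p₂ = 1/0.1066″ = 9.3809 pc.
M₁ = m₁ − 5 log₁₀ d₁ + 5 = 3.50 − 5.8286 + 5 = 2.6714.
M₂ = 10.44 − 4.8612 + 5 = 10.5788.
L₁/L₂ = 10^(0.4(M₂ − M₁)) = 10^(0.4 × 7.9074) = 10^3.16296 = 1455.3.

L₁/L₂ = 1455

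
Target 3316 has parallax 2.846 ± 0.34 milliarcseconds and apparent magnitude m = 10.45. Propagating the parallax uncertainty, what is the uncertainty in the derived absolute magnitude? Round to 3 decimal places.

σ_M = 0.259 mag

M = m − 5 log₁₀ d + 5 = m + 5 log₁₀ p + 5, so ∂M/∂p = 5/(p ln 10).
σ_M = (5/ln 10) · (σ_p/p) = 2.1715 × 0.34/2.846 = 2.1715 × 0.11947 = 0.25943.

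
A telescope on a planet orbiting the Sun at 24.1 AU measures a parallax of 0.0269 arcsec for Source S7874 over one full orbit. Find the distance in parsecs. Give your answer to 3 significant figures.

896 pc

With baseline B (in AU) and parallax p (in arcsec), d = B/p parsecs.
d = 24.1 / 0.0269 = 895.91 pc.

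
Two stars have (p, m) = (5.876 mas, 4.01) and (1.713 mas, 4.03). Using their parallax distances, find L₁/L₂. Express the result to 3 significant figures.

L₁/L₂ = 0.0866

d₁ = 1/p₁ = 1/0.005876″ = 170.18 pc; d₂ = 1/p₂ = 1/0.001713″ = 583.77 pc.
M₁ = m₁ − 5 log₁₀ d₁ + 5 = 4.01 − 11.1545 + 5 = -2.1445.
M₂ = 4.03 − 13.8312 + 5 = -4.8012.
L₁/L₂ = 10^(0.4(M₂ − M₁)) = 10^(0.4 × (-2.6567)) = 10^(-1.06268) = 0.086561.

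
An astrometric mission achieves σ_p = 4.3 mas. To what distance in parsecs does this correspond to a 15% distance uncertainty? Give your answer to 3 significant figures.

σ_d/d = σ_p/p, so the condition is σ_p/p ≤ 0.15, i.e. p ≥ σ_p/0.15.
p_min = 4.3/0.15 = 28.667 mas = 0.028667 arcsec.
d_max = 1/p_min = 1/0.028667 = 34.883 pc.

34.9 pc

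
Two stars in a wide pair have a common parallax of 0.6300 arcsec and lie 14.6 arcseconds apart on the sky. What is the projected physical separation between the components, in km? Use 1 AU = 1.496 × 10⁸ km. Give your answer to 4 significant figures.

d = 1/p = 1/0.6300″ = 1.5873 pc.
At distance d (pc), an angle of θ arcsec spans θ·d AU: s = 14.6 × 1.5873 = 23.175 AU.
= 23.175 × 1.496 × 10⁸ km = 3.4670 × 10^9 km.

3.467 × 10^9 km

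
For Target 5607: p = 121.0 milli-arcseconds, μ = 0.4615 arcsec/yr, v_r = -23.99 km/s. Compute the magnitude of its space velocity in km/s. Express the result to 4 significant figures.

30.04 km/s

d = 1/p = 1/0.1210″ = 8.2645 pc.
v_t = 4.740 μ d = 4.740 × 0.4615 × 8.2645 = 18.079 km/s.
v = √(v_r² + v_t²) = √((-23.99)² + 18.079²) = √902.37 = 30.039 km/s.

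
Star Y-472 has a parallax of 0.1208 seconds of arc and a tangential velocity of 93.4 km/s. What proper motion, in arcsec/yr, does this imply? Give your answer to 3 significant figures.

2.38 arcsec/yr

d = 1/p = 1/0.1208″ = 8.2781 pc.
μ = v_t / (4.74 d) = 93.4 / (4.74 × 8.2781) = 93.4 / 39.238 = 2.3803 ″/yr.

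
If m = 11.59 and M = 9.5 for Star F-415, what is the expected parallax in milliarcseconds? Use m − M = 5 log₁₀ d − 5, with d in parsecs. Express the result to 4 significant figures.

m − M = 11.59 − 9.5 = 2.09.
d = 10^((m−M)/5 + 1) = 10^1.418 = 26.182 pc.
p = 1/d = 1/26.182 = 0.038194 arcsec = 38.194 mas.

38.19 mas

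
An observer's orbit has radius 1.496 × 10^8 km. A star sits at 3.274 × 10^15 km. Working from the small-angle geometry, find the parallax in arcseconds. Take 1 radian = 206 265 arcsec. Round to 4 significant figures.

θ ≈ B/d = (1.496 × 10^8) / (3.274 × 10^15) = 4.5693 × 10^-8 rad.
In arcseconds: 4.5693 × 10^-8 × 206265 = 0.0094249″.

0.009425 arcsec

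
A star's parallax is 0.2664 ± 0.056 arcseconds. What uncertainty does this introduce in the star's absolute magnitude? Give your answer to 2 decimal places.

M = m − 5 log₁₀ d + 5 = m + 5 log₁₀ p + 5, so ∂M/∂p = 5/(p ln 10).
σ_M = (5/ln 10) · (σ_p/p) = 2.1715 × 0.056/0.2664 = 2.1715 × 0.21021 = 0.45647.

σ_M = 0.46 mag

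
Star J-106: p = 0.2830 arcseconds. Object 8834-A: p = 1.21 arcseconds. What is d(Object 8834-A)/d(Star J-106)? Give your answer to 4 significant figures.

Since d = 1/p, d_B/d_A = p_A/p_B.
= 0.2830 / 1.21 = 0.23388.

0.2339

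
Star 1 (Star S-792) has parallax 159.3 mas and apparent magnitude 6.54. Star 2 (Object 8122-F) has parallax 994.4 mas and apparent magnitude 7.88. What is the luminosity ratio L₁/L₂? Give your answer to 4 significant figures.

L₁/L₂ = 133.9

d₁ = 1/p₁ = 1/0.1593″ = 6.2775 pc; d₂ = 1/p₂ = 1/0.9944″ = 1.0056 pc.
M₁ = m₁ − 5 log₁₀ d₁ + 5 = 6.54 − 3.9889 + 5 = 7.5511.
M₂ = 7.88 − 0.0121 + 5 = 12.8679.
L₁/L₂ = 10^(0.4(M₂ − M₁)) = 10^(0.4 × 5.3168) = 10^2.12672 = 133.88.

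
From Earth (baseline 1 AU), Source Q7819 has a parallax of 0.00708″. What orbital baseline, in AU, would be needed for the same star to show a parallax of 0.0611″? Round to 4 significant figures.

Parallax scales linearly with baseline: p ∝ B, so B = p_target / p_Earth × 1 AU.
B = 0.0611 / 0.00708 = 8.6299 AU.

8.630 AU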